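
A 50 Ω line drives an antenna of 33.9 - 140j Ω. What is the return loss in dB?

Γ = (-16.1 − j140)/(83.9 − j140), |Γ| = 0.863
RL = −20·log₁₀|Γ| = −20·log₁₀(0.863)

RL ≈ 1.28 dB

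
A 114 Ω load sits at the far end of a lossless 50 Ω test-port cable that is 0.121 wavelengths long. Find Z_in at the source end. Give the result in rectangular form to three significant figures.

Z_in ≈ 38.1 − j35 Ω

βl = 2π × 0.121 = 43.6°
tan(βl) = tan(43.6°) = 0.951
Z_in = Z_0·(Z_L + jZ_0·tanβl)/(Z_0 + jZ_L·tanβl)
     = 50·(114 + j47.5)/(50 + j108)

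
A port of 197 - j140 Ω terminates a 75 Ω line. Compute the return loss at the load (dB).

RL ≈ 4.34 dB

Γ = (122 − j140)/(272 − j140), |Γ| = 0.607
RL = −20·log₁₀|Γ| = −20·log₁₀(0.607)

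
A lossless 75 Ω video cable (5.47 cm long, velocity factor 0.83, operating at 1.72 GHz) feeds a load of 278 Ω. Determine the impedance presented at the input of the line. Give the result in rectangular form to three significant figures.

Z_in ≈ 38.9 + j66.8 Ω

λ = v/f = 0.83·c / 1.72 GHz = 0.145 m
βl = 2π·l/λ = 2π × 0.378 = 136°
tan(βl) = tan(136°) = -0.965
Z_in = Z_0·(Z_L + jZ_0·tanβl)/(Z_0 + jZ_L·tanβl)
     = 75·(278 − j72.4)/(75 − j268)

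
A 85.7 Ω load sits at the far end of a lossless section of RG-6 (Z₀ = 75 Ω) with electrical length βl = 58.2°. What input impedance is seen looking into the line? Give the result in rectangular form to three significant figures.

Z_in ≈ 70.2 − j8.41 Ω

tan(βl) = tan(58.2°) = 1.61
Z_in = Z_0·(Z_L + jZ_0·tanβl)/(Z_0 + jZ_L·tanβl)
     = 75·(85.7 + j121)/(75 + j138)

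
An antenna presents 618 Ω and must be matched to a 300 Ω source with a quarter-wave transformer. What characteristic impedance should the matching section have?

Z_qwt = √(Z_0·R_L) = √(300 × 618) = √185400

Z_qwt ≈ 431 Ω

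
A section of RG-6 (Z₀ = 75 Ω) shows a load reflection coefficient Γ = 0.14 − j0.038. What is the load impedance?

Z_L ≈ 99.1 − j7.69 Ω

Z_L = Z_0·(1 + Γ)/(1 − Γ) = 75·(1.14 − j0.038)/(0.86 + j0.038)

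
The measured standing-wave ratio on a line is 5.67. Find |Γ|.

|Γ| = (S − 1)/(S + 1) = (5.67 − 1)/(5.67 + 1) = 4.67/6.67

|Γ| ≈ 0.7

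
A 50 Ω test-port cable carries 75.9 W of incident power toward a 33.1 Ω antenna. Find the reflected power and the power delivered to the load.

P_reflected ≈ 3.14 W; P_delivered ≈ 72.8 W

Γ = (33.1 − 50)/(33.1 + 50) = -0.203
|Γ|² = 0.0414
P_refl = |Γ|²·P_inc = 3.14 W, P_del = (1 − |Γ|²)·P_inc = 72.8 W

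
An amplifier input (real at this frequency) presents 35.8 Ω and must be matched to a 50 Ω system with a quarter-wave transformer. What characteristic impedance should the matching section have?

Z_qwt ≈ 42.3 Ω

Z_qwt = √(Z_0·R_L) = √(50 × 35.8) = √1790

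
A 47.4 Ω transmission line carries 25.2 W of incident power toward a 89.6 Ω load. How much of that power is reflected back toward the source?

P_reflected ≈ 2.39 W

Γ = (89.6 − 47.4)/(89.6 + 47.4) = 0.308
|Γ|² = 0.0949
P_refl = |Γ|²·P_inc = 2.39 W, P_del = (1 − |Γ|²)·P_inc = 22.8 W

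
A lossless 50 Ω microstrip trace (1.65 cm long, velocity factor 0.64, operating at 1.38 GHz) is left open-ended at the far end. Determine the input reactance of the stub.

X_in ≈ -54.2 Ω (capacitive)

λ = v/f = 0.64·c / 1.38 GHz = 0.139 m
βl = 2π·l/λ = 2π × 0.119 = 42.7°
tan(βl) = 0.923
For an open-ended stub, Z_in = −jZ_0·cot(βl) = −jZ_0/tan(βl)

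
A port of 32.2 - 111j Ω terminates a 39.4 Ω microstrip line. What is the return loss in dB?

Γ = (-7.2 − j111)/(71.6 − j111), |Γ| = 0.842
RL = −20·log₁₀|Γ| = −20·log₁₀(0.842)

RL ≈ 1.49 dB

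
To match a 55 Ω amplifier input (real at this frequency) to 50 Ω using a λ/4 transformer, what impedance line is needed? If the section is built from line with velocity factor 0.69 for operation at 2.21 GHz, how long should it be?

Z_qwt = √(Z_0·R_L) = √(50 × 55) = √2750
λ = 0.69·c/f = 0.0937 m, so l = λ/4 = 0.0234 m

Z_qwt ≈ 52.4 Ω; length ≈ 2.34 cm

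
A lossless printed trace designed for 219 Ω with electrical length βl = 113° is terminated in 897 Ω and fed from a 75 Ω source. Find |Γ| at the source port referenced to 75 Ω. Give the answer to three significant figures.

tan(βl) = -2.36
Z_in = Z_0·(Z_L + jZ_0·tanβl)/(Z_0 + jZ_L·tanβl) = 62.4 + j86.5 Ω
Γ_s = (Z_in − Z_s)/(Z_in + Z_s) = (-12.6 + j86.5)/(137 + j86.5), |Γ_s| = 0.538

|Γ| ≈ 0.538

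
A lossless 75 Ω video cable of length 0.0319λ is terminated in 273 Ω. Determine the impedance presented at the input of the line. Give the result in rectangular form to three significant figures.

βl = 2π × 0.0319 = 11.5°
tan(βl) = tan(11.5°) = 0.203
Z_in = Z_0·(Z_L + jZ_0·tanβl)/(Z_0 + jZ_L·tanβl)
     = 75·(273 + j15.2)/(75 + j55.5)

Z_in ≈ 184 − j121 Ω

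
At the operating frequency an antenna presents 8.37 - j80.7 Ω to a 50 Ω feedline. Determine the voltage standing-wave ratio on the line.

Γ = (Z_L − Z_0)/(Z_L + Z_0) = (-41.63 − j80.7)/(58.37 − j80.7)
|Γ| = 90.8/99.6 = 0.912
VSWR = (1 + |Γ|)/(1 − |Γ|) = 1.91/0.0883

VSWR ≈ 21.7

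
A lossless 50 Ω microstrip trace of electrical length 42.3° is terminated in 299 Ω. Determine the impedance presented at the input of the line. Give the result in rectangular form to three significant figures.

tan(βl) = tan(42.3°) = 0.91
Z_in = Z_0·(Z_L + jZ_0·tanβl)/(Z_0 + jZ_L·tanβl)
     = 50·(299 + j45.5)/(50 + j272)

Z_in ≈ 17.9 − j51.7 Ω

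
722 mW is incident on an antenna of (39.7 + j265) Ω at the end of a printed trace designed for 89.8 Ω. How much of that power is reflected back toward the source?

P_reflected ≈ 604 mW

|Γ| = |(-50.1 + j265)/(129.5 + j265)| = 0.914
|Γ|² = 0.836
P_refl = |Γ|²·P_inc = 604 mW, P_del = (1 − |Γ|²)·P_inc = 118 mW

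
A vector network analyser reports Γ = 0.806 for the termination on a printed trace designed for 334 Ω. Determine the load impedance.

Z_L ≈ 3110 Ω

Z_L = Z_0·(1 + Γ)/(1 − Γ) = 334·(1.81)/(0.194)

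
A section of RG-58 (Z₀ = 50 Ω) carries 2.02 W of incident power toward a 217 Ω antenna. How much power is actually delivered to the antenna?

P_delivered ≈ 1.23 W

Γ = (217 − 50)/(217 + 50) = 0.625
|Γ|² = 0.391
P_refl = |Γ|²·P_inc = 0.79 W, P_del = (1 − |Γ|²)·P_inc = 1.23 W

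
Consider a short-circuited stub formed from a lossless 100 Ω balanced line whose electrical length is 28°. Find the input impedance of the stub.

Z_in ≈ +j53.2 Ω

tan(βl) = 0.532
For a short-circuited stub, Z_in = jZ_0·tan(βl)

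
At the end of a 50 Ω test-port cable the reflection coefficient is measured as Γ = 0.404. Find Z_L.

Z_L ≈ 118 Ω

Z_L = Z_0·(1 + Γ)/(1 − Γ) = 50·(1.4)/(0.596)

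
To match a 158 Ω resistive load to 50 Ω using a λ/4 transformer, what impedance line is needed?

Z_qwt ≈ 88.9 Ω

Z_qwt = √(Z_0·R_L) = √(50 × 158) = √7900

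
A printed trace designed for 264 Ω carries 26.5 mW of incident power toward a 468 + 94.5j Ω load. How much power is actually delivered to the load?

|Γ| = |(204 + j94.5)/(732 + j94.5)| = 0.305
|Γ|² = 0.0928
P_refl = |Γ|²·P_inc = 2.46 mW, P_del = (1 − |Γ|²)·P_inc = 24 mW

P_delivered ≈ 24 mW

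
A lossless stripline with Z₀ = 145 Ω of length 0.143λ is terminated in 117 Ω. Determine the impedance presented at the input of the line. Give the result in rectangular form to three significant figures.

βl = 2π × 0.143 = 51.5°
tan(βl) = tan(51.5°) = 1.26
Z_in = Z_0·(Z_L + jZ_0·tanβl)/(Z_0 + jZ_L·tanβl)
     = 145·(117 + j182)/(145 + j147)

Z_in ≈ 149 + j31.3 Ω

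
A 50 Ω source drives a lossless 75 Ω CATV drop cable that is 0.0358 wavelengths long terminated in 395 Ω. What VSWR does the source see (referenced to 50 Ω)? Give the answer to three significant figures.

βl = 2π × 0.0358 = 12.9°
tan(βl) = 0.229
Z_in = Z_0·(Z_L + jZ_0·tanβl)/(Z_0 + jZ_L·tanβl) = 170 − j187 Ω
Γ_s = (Z_in − Z_s)/(Z_in + Z_s) = (120 − j187)/(220 − j187), |Γ_s| = 0.77
VSWR = (1 + |Γ_s|)/(1 − |Γ_s|)

VSWR ≈ 7.69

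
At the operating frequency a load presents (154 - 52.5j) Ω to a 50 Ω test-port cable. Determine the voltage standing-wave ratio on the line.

VSWR ≈ 3.47

Γ = (Z_L − Z_0)/(Z_L + Z_0) = (104 − j52.5)/(204 − j52.5)
|Γ| = 116/211 = 0.553
VSWR = (1 + |Γ|)/(1 − |Γ|) = 1.55/0.447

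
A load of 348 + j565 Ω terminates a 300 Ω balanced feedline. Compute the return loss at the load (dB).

Γ = (48 + j565)/(648 + j565), |Γ| = 0.66
RL = −20·log₁₀|Γ| = −20·log₁₀(0.66)

RL ≈ 3.62 dB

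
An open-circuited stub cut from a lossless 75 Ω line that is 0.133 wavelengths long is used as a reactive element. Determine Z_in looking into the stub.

βl = 2π × 0.133 = 47.9°
tan(βl) = 1.11
For an open-circuited stub, Z_in = −jZ_0·cot(βl) = −jZ_0/tan(βl)

Z_in ≈ −j67.8 Ω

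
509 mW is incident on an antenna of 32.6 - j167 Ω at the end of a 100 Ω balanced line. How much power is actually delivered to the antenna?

P_delivered ≈ 146 mW

|Γ| = |(-67.4 − j167)/(132.6 − j167)| = 0.845
|Γ|² = 0.713
P_refl = |Γ|²·P_inc = 363 mW, P_del = (1 − |Γ|²)·P_inc = 146 mW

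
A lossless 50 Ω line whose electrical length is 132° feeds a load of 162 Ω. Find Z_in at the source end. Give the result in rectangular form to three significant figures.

tan(βl) = tan(132°) = -1.11
Z_in = Z_0·(Z_L + jZ_0·tanβl)/(Z_0 + jZ_L·tanβl)
     = 50·(162 − j55.5)/(50 − j180)

Z_in ≈ 25.9 + j37.8 Ω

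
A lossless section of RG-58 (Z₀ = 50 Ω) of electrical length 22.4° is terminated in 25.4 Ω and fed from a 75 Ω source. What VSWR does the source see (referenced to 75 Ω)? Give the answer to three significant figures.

VSWR ≈ 2.75

tan(βl) = 0.412
Z_in = Z_0·(Z_L + jZ_0·tanβl)/(Z_0 + jZ_L·tanβl) = 28.5 + j14.6 Ω
Γ_s = (Z_in − Z_s)/(Z_in + Z_s) = (-46.5 + j14.6)/(103 + j14.6), |Γ_s| = 0.467
VSWR = (1 + |Γ_s|)/(1 − |Γ_s|)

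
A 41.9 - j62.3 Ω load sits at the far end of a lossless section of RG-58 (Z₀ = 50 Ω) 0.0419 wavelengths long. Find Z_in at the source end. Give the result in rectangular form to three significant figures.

βl = 2π × 0.0419 = 15.1°
tan(βl) = tan(15.1°) = 0.27
Z_in = Z_0·(Z_L + jZ_0·tanβl)/(Z_0 + jZ_L·tanβl)
     = 50·(41.9 − j48.8)/(66.8 + j11.3)

Z_in ≈ 24.5 − j40.7 Ω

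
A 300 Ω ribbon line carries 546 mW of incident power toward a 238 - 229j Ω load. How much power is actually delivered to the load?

|Γ| = |(-62 − j229)/(538 − j229)| = 0.406
|Γ|² = 0.165
P_refl = |Γ|²·P_inc = 89.9 mW, P_del = (1 − |Γ|²)·P_inc = 456 mW

P_delivered ≈ 456 mW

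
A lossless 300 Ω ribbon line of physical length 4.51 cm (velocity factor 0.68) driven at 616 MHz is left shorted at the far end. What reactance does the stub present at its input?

X_in ≈ 345 Ω (inductive)

λ = v/f = 0.68·c / 616 MHz = 0.331 m
βl = 2π·l/λ = 2π × 0.136 = 49°
tan(βl) = 1.15
For a shorted stub, Z_in = jZ_0·tan(βl)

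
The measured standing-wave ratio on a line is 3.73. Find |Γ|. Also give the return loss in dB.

|Γ| = (S − 1)/(S + 1) = (3.73 − 1)/(3.73 + 1) = 2.73/4.73
RL = −20·log₁₀|Γ| = −20·log₁₀(0.577)

|Γ| ≈ 0.577; return loss ≈ 4.77 dB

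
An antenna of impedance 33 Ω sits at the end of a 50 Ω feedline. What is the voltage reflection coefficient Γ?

Γ = -0.205

Γ = (Z_L − Z_0)/(Z_L + Z_0) = (33 − 50)/(33 + 50) = -17/83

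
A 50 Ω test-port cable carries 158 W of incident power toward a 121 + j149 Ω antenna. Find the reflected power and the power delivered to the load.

|Γ| = |(71 + j149)/(171 + j149)| = 0.728
|Γ|² = 0.53
P_refl = |Γ|²·P_inc = 83.7 W, P_del = (1 − |Γ|²)·P_inc = 74.3 W

P_reflected ≈ 83.7 W; P_delivered ≈ 74.3 W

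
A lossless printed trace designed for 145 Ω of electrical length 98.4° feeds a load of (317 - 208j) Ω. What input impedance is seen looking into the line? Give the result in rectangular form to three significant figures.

tan(βl) = tan(98.4°) = -6.77
Z_in = Z_0·(Z_L + jZ_0·tanβl)/(Z_0 + jZ_L·tanβl)
     = 145·(317 − j1190)/(-1260 − j2150)

Z_in ≈ 50.3 + j51 Ω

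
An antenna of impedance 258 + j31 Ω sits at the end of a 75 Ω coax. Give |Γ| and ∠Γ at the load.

Γ ≈ 0.555 ∠ 4.3°

Γ = (Z_L − Z_0)/(Z_L + Z_0) = (183 + j31)/(333 + j31)
|Γ| = 186/334 = 0.555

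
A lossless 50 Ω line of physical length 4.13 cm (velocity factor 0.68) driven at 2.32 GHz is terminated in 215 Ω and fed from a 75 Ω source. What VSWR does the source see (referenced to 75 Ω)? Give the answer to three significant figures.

λ = v/f = 0.68·c / 2.32 GHz = 0.0879 m
βl = 2π·l/λ = 2π × 0.47 = 169°
tan(βl) = -0.193
Z_in = Z_0·(Z_L + jZ_0·tanβl)/(Z_0 + jZ_L·tanβl) = 132 + j99.9 Ω
Γ_s = (Z_in − Z_s)/(Z_in + Z_s) = (57.2 + j99.9)/(207 + j99.9), |Γ_s| = 0.501
VSWR = (1 + |Γ_s|)/(1 − |Γ_s|)

VSWR ≈ 3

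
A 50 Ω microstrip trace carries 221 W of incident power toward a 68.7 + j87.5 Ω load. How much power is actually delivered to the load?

|Γ| = |(18.7 + j87.5)/(118.7 + j87.5)| = 0.607
|Γ|² = 0.368
P_refl = |Γ|²·P_inc = 81.4 W, P_del = (1 − |Γ|²)·P_inc = 140 W

P_delivered ≈ 140 W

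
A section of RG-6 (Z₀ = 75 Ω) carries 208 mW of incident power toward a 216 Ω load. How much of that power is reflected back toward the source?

Γ = (216 − 75)/(216 + 75) = 0.485
|Γ|² = 0.235
P_refl = |Γ|²·P_inc = 48.8 mW, P_del = (1 − |Γ|²)·P_inc = 159 mW

P_reflected ≈ 48.8 mW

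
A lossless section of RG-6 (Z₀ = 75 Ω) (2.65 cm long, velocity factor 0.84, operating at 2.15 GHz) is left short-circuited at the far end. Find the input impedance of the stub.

Z_in ≈ +j495 Ω

λ = v/f = 0.84·c / 2.15 GHz = 0.117 m
βl = 2π·l/λ = 2π × 0.226 = 81.4°
tan(βl) = 6.61
For a short-circuited stub, Z_in = jZ_0·tan(βl)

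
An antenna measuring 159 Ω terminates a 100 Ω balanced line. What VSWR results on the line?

VSWR ≈ 1.59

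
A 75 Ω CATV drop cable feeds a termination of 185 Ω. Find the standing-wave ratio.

For a purely resistive load, VSWR = R_L/Z_0 or Z_0/R_L (whichever > 1) = 185/75

VSWR ≈ 2.47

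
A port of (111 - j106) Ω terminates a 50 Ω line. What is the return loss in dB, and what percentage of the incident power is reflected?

RL ≈ 3.95 dB; 40.3% of incident power reflected

Γ = (61 − j106)/(161 − j106), |Γ| = 0.634
RL = −20·log₁₀(0.634) = 3.95 dB
P_refl/P_inc = |Γ|² = 0.403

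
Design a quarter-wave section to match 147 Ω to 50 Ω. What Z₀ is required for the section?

Z_qwt = √(Z_0·R_L) = √(50 × 147) = √7350

Z_qwt ≈ 85.7 Ω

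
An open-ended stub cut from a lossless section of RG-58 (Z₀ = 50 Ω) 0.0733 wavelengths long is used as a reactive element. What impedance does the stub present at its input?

βl = 2π × 0.0733 = 26.4°
tan(βl) = 0.496
For an open-ended stub, Z_in = −jZ_0·cot(βl) = −jZ_0/tan(βl)

Z_in ≈ −j101 Ω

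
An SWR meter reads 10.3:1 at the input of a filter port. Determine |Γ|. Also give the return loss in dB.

|Γ| ≈ 0.823; return loss ≈ 1.69 dB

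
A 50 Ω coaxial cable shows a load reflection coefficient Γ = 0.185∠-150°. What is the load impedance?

Z_L = Z_0·(1 + Γ)/(1 − Γ) = 50·(0.84 − j0.0925)/(1.16 + j0.0925)

Z_L ≈ 35.6 − j6.83 Ω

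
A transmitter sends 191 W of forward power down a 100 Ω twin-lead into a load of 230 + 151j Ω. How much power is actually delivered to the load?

|Γ| = |(130 + j151)/(330 + j151)| = 0.549
|Γ|² = 0.301
P_refl = |Γ|²·P_inc = 57.6 W, P_del = (1 − |Γ|²)·P_inc = 133 W

P_delivered ≈ 133 W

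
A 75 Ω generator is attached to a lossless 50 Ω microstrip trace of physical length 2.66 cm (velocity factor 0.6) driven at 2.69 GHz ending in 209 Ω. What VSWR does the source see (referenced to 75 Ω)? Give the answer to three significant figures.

VSWR ≈ 4.08

λ = v/f = 0.6·c / 2.69 GHz = 0.0669 m
βl = 2π·l/λ = 2π × 0.398 = 143°
tan(βl) = -0.751
Z_in = Z_0·(Z_L + jZ_0·tanβl)/(Z_0 + jZ_L·tanβl) = 30.1 + j57 Ω
Γ_s = (Z_in − Z_s)/(Z_in + Z_s) = (-44.9 + j57)/(105 + j57), |Γ_s| = 0.607
VSWR = (1 + |Γ_s|)/(1 − |Γ_s|)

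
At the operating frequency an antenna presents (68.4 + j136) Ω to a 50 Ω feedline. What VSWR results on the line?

Γ = (Z_L − Z_0)/(Z_L + Z_0) = (18.4 + j136)/(118.4 + j136)
|Γ| = 137/180 = 0.761
VSWR = (1 + |Γ|)/(1 − |Γ|) = 1.76/0.239

VSWR ≈ 7.37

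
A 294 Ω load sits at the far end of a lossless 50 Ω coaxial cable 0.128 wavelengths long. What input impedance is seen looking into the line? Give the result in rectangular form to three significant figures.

βl = 2π × 0.128 = 46.1°
tan(βl) = tan(46.1°) = 1.04
Z_in = Z_0·(Z_L + jZ_0·tanβl)/(Z_0 + jZ_L·tanβl)
     = 50·(294 + j51.9)/(50 + j305)

Z_in ≈ 16 − j45.5 Ω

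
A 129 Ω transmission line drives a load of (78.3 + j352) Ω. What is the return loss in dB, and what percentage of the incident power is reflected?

Γ = (-50.7 + j352)/(207.3 + j352), |Γ| = 0.871
RL = −20·log₁₀(0.871) = 1.2 dB
P_refl/P_inc = |Γ|² = 0.758

RL ≈ 1.2 dB; 75.8% of incident power reflected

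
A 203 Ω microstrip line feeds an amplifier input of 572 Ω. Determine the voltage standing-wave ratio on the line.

VSWR ≈ 2.82

Γ = (572 − 203)/(572 + 203) = 0.476
VSWR = (1 + 0.476)/(1 − 0.476)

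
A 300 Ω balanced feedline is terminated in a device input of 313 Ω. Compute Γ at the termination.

Γ = 0.0212

Γ = (Z_L − Z_0)/(Z_L + Z_0) = (313 − 300)/(313 + 300) = 13/613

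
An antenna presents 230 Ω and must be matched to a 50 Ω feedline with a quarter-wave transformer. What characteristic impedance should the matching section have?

Z_qwt = √(Z_0·R_L) = √(50 × 230) = √11500

Z_qwt ≈ 107 Ω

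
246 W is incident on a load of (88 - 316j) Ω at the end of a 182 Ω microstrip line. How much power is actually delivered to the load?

|Γ| = |(-94 − j316)/(270 − j316)| = 0.793
|Γ|² = 0.629
P_refl = |Γ|²·P_inc = 155 W, P_del = (1 − |Γ|²)·P_inc = 91.2 W

P_delivered ≈ 91.2 W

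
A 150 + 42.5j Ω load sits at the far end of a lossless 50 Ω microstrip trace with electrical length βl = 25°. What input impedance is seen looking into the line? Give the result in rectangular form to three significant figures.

Z_in ≈ 78.7 − j73.3 Ω

tan(βl) = tan(25°) = 0.466
Z_in = Z_0·(Z_L + jZ_0·tanβl)/(Z_0 + jZ_L·tanβl)
     = 50·(150 + j65.8)/(30.2 + j69.9)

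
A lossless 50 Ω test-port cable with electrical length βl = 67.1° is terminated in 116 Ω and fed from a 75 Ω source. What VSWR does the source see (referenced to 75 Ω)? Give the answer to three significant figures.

VSWR ≈ 3.22

tan(βl) = 2.37
Z_in = Z_0·(Z_L + jZ_0·tanβl)/(Z_0 + jZ_L·tanβl) = 24.6 − j16.6 Ω
Γ_s = (Z_in − Z_s)/(Z_in + Z_s) = (-50.4 − j16.6)/(99.6 − j16.6), |Γ_s| = 0.526
VSWR = (1 + |Γ_s|)/(1 − |Γ_s|)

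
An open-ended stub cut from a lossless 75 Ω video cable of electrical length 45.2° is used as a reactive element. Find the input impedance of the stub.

Z_in ≈ −j74.5 Ω

tan(βl) = 1.01
For an open-ended stub, Z_in = −jZ_0·cot(βl) = −jZ_0/tan(βl)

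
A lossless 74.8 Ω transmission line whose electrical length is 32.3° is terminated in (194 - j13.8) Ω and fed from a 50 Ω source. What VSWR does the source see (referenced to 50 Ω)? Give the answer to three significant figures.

VSWR ≈ 3.27

tan(βl) = 0.632
Z_in = Z_0·(Z_L + jZ_0·tanβl)/(Z_0 + jZ_L·tanβl) = 69 − j71.3 Ω
Γ_s = (Z_in − Z_s)/(Z_in + Z_s) = (19 − j71.3)/(119 − j71.3), |Γ_s| = 0.532
VSWR = (1 + |Γ_s|)/(1 − |Γ_s|)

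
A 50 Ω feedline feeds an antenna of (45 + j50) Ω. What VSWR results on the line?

VSWR ≈ 2.76

Γ = (Z_L − Z_0)/(Z_L + Z_0) = (-5 + j50)/(95 + j50)
|Γ| = 50.2/107 = 0.468
VSWR = (1 + |Γ|)/(1 − |Γ|) = 1.47/0.532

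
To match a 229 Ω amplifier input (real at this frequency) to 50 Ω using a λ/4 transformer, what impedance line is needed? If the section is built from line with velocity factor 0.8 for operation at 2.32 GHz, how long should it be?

Z_qwt ≈ 107 Ω; length ≈ 2.59 cm

Z_qwt = √(Z_0·R_L) = √(50 × 229) = √11450
λ = 0.8·c/f = 0.103 m, so l = λ/4 = 0.0259 m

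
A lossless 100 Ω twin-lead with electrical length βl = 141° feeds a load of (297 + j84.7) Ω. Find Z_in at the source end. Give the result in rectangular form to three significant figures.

tan(βl) = tan(141°) = -0.81
Z_in = Z_0·(Z_L + jZ_0·tanβl)/(Z_0 + jZ_L·tanβl)
     = 100·(297 + j3.72)/(169 − j241)

Z_in ≈ 57 + j83.5 Ω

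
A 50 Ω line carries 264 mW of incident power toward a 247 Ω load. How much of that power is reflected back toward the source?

P_reflected ≈ 116 mW

Γ = (247 − 50)/(247 + 50) = 0.663
|Γ|² = 0.44
P_refl = |Γ|²·P_inc = 116 mW, P_del = (1 − |Γ|²)·P_inc = 148 mW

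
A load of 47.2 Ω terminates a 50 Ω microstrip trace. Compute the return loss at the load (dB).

Γ = (47.2 − 50)/(47.2 + 50) = -0.0288
RL = −20·log₁₀|Γ| = −20·log₁₀(0.0288)

RL ≈ 30.8 dB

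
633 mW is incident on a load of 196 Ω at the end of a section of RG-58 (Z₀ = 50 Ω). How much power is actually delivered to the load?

Γ = (196 − 50)/(196 + 50) = 0.593
|Γ|² = 0.352
P_refl = |Γ|²·P_inc = 223 mW, P_del = (1 − |Γ|²)·P_inc = 410 mW

P_delivered ≈ 410 mW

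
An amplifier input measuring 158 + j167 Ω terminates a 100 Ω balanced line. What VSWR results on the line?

Γ = (Z_L − Z_0)/(Z_L + Z_0) = (58 + j167)/(258 + j167)
|Γ| = 177/307 = 0.575
VSWR = (1 + |Γ|)/(1 − |Γ|) = 1.58/0.425

VSWR ≈ 3.71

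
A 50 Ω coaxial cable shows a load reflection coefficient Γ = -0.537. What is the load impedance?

Z_L = Z_0·(1 + Γ)/(1 − Γ) = 50·(0.463)/(1.54)

Z_L ≈ 15.1 Ω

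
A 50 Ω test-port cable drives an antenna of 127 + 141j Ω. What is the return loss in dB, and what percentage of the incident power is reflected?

Γ = (77 + j141)/(177 + j141), |Γ| = 0.71
RL = −20·log₁₀(0.71) = 2.98 dB
P_refl/P_inc = |Γ|² = 0.504

RL ≈ 2.98 dB; 50.4% of incident power reflected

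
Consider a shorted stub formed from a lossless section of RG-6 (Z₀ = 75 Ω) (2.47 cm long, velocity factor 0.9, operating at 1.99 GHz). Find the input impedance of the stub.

Z_in ≈ +j165 Ω

λ = v/f = 0.9·c / 1.99 GHz = 0.136 m
βl = 2π·l/λ = 2π × 0.182 = 65.5°
tan(βl) = 2.2
For a shorted stub, Z_in = jZ_0·tan(βl)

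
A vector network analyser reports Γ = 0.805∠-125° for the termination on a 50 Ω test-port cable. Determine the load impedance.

Z_L ≈ 6.84 − j25.6 Ω

Z_L = Z_0·(1 + Γ)/(1 − Γ) = 50·(0.538 − j0.659)/(1.46 + j0.659)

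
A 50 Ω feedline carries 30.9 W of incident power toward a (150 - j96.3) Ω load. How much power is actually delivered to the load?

|Γ| = |(100 − j96.3)/(200 − j96.3)| = 0.625
|Γ|² = 0.391
P_refl = |Γ|²·P_inc = 12.1 W, P_del = (1 − |Γ|²)·P_inc = 18.8 W

P_delivered ≈ 18.8 W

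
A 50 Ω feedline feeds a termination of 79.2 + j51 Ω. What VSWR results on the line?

VSWR ≈ 2.47

Γ = (Z_L − Z_0)/(Z_L + Z_0) = (29.2 + j51)/(129.2 + j51)
|Γ| = 58.8/139 = 0.423
VSWR = (1 + |Γ|)/(1 − |Γ|) = 1.42/0.577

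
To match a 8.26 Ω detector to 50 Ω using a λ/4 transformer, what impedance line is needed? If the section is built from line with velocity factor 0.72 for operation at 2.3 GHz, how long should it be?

Z_qwt = √(Z_0·R_L) = √(50 × 8.26) = √413
λ = 0.72·c/f = 0.0939 m, so l = λ/4 = 0.0235 m

Z_qwt ≈ 20.3 Ω; length ≈ 2.35 cm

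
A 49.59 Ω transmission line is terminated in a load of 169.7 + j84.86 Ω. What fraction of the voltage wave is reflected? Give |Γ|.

|Γ| ≈ 0.625

Γ = (Z_L − Z_0)/(Z_L + Z_0) = (120.1 + j84.86)/(219.3 + j84.86)
|Γ| = 147/235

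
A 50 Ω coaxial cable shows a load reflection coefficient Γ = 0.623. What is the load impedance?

Z_L ≈ 215 Ω

Z_L = Z_0·(1 + Γ)/(1 − Γ) = 50·(1.62)/(0.377)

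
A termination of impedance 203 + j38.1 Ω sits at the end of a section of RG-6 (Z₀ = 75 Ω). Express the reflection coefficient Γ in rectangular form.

Γ ≈ 0.47 + j0.0726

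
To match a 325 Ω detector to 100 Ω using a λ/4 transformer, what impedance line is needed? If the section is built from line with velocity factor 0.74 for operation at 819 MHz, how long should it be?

Z_qwt = √(Z_0·R_L) = √(100 × 325) = √32500
λ = 0.74·c/f = 0.271 m, so l = λ/4 = 0.0678 m

Z_qwt ≈ 180 Ω; length ≈ 6.78 cm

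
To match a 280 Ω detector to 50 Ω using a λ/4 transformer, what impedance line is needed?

Z_qwt = √(Z_0·R_L) = √(50 × 280) = √14000

Z_qwt ≈ 118 Ω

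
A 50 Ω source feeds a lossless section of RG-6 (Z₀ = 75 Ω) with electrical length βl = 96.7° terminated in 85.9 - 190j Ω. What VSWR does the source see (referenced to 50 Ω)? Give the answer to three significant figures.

VSWR ≈ 6.14

tan(βl) = -8.51
Z_in = Z_0·(Z_L + jZ_0·tanβl)/(Z_0 + jZ_L·tanβl) = 12.2 + j34.5 Ω
Γ_s = (Z_in − Z_s)/(Z_in + Z_s) = (-37.8 + j34.5)/(62.2 + j34.5), |Γ_s| = 0.72
VSWR = (1 + |Γ_s|)/(1 − |Γ_s|)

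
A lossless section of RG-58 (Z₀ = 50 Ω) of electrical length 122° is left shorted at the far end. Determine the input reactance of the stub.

X_in ≈ -80 Ω (capacitive)

tan(βl) = -1.6
For a shorted stub, Z_in = jZ_0·tan(βl)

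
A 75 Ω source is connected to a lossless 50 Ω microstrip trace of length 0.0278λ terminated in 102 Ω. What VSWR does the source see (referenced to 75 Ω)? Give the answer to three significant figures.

βl = 2π × 0.0278 = 10°
tan(βl) = 0.176
Z_in = Z_0·(Z_L + jZ_0·tanβl)/(Z_0 + jZ_L·tanβl) = 93.1 − j24.7 Ω
Γ_s = (Z_in − Z_s)/(Z_in + Z_s) = (18.1 − j24.7)/(168 − j24.7), |Γ_s| = 0.18
VSWR = (1 + |Γ_s|)/(1 − |Γ_s|)

VSWR ≈ 1.44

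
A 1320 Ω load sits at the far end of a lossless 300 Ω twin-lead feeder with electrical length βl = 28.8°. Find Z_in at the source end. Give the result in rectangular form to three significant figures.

tan(βl) = tan(28.8°) = 0.55
Z_in = Z_0·(Z_L + jZ_0·tanβl)/(Z_0 + jZ_L·tanβl)
     = 300·(1320 + j165)/(300 + j726)

Z_in ≈ 251 − j442 Ω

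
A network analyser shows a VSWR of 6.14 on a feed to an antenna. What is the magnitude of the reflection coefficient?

|Γ| ≈ 0.72

|Γ| = (S − 1)/(S + 1) = (6.14 − 1)/(6.14 + 1) = 5.14/7.14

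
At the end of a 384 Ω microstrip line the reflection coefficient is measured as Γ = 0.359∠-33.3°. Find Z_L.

Z_L ≈ 633 − j286 Ω

Z_L = Z_0·(1 + Γ)/(1 − Γ) = 384·(1.3 − j0.197)/(0.7 + j0.197)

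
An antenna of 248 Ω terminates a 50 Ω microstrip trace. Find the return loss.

Γ = (248 − 50)/(248 + 50) = 0.664
RL = −20·log₁₀|Γ| = −20·log₁₀(0.664)

RL ≈ 3.55 dB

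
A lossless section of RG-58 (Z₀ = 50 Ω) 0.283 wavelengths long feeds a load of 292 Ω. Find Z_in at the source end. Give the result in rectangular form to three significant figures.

βl = 2π × 0.283 = 102°
tan(βl) = tan(102°) = -4.75
Z_in = Z_0·(Z_L + jZ_0·tanβl)/(Z_0 + jZ_L·tanβl)
     = 50·(292 − j238)/(50 − j1390)

Z_in ≈ 8.93 + j10.2 Ω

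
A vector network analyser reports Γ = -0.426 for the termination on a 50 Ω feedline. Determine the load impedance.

Z_L ≈ 20.1 Ω

Z_L = Z_0·(1 + Γ)/(1 − Γ) = 50·(0.574)/(1.43)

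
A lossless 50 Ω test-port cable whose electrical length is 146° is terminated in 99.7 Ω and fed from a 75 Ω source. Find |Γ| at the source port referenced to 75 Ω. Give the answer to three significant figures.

|Γ| ≈ 0.324

tan(βl) = -0.675
Z_in = Z_0·(Z_L + jZ_0·tanβl)/(Z_0 + jZ_L·tanβl) = 51.6 + j35.7 Ω
Γ_s = (Z_in − Z_s)/(Z_in + Z_s) = (-23.4 + j35.7)/(127 + j35.7), |Γ_s| = 0.324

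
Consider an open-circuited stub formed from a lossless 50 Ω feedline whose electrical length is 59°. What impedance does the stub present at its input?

tan(βl) = 1.66
For an open-circuited stub, Z_in = −jZ_0·cot(βl) = −jZ_0/tan(βl)

Z_in ≈ −j30 Ω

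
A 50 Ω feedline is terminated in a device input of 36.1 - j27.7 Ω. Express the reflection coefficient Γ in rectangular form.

Γ = (Z_L − Z_0)/(Z_L + Z_0) = (-13.9 − j27.7)/(86.1 − j27.7)

Γ ≈ -0.0525 − j0.339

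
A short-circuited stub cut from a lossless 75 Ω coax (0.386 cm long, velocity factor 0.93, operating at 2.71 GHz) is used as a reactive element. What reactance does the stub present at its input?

X_in ≈ 18 Ω (inductive)

λ = v/f = 0.93·c / 2.71 GHz = 0.103 m
βl = 2π·l/λ = 2π × 0.0375 = 13.5°
tan(βl) = 0.24
For a short-circuited stub, Z_in = jZ_0·tan(βl)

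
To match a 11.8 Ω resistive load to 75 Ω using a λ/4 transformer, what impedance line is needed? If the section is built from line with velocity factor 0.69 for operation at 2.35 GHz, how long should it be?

Z_qwt ≈ 29.7 Ω; length ≈ 2.2 cm

Z_qwt = √(Z_0·R_L) = √(75 × 11.8) = √885
λ = 0.69·c/f = 0.0881 m, so l = λ/4 = 0.022 m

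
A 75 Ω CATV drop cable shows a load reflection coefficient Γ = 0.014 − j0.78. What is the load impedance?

Z_L ≈ 18.6 − j74 Ω

Z_L = Z_0·(1 + Γ)/(1 − Γ) = 75·(1.01 − j0.78)/(0.986 + j0.78)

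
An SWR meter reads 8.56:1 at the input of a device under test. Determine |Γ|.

|Γ| ≈ 0.791

|Γ| = (S − 1)/(S + 1) = (8.56 − 1)/(8.56 + 1) = 7.56/9.56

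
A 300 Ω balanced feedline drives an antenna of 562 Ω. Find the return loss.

Γ = (562 − 300)/(562 + 300) = 0.304
RL = −20·log₁₀|Γ| = −20·log₁₀(0.304)

RL ≈ 10.3 dB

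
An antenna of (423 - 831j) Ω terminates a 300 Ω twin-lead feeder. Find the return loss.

Γ = (123 − j831)/(723 − j831), |Γ| = 0.763
RL = −20·log₁₀|Γ| = −20·log₁₀(0.763)

RL ≈ 2.35 dB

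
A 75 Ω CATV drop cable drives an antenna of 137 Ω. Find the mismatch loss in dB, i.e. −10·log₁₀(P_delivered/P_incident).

mismatch loss ≈ 0.388 dB

Γ = (137 − 75)/(137 + 75) = 0.292
|Γ|² = 0.0855, so P_del/P_inc = 1 − |Γ|² = 0.914
ML = −10·log₁₀(1 − |Γ|²)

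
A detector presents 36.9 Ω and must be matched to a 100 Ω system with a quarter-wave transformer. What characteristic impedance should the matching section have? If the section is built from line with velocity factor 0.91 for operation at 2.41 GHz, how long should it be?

Z_qwt ≈ 60.7 Ω; length ≈ 2.83 cm

Z_qwt = √(Z_0·R_L) = √(100 × 36.9) = √3690
λ = 0.91·c/f = 0.113 m, so l = λ/4 = 0.0283 m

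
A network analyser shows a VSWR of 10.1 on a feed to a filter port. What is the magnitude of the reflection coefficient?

|Γ| ≈ 0.82

|Γ| = (S − 1)/(S + 1) = (10.1 − 1)/(10.1 + 1) = 9.1/11.1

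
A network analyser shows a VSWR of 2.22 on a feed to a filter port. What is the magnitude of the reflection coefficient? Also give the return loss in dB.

|Γ| ≈ 0.379; return loss ≈ 8.43 dB

|Γ| = (S − 1)/(S + 1) = (2.22 − 1)/(2.22 + 1) = 1.22/3.22
RL = −20·log₁₀|Γ| = −20·log₁₀(0.379)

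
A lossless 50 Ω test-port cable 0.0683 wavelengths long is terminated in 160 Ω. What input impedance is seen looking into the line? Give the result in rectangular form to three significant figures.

βl = 2π × 0.0683 = 24.6°
tan(βl) = tan(24.6°) = 0.458
Z_in = Z_0·(Z_L + jZ_0·tanβl)/(Z_0 + jZ_L·tanβl)
     = 50·(160 + j22.9)/(50 + j73.2)

Z_in ≈ 61.5 − j67.2 Ω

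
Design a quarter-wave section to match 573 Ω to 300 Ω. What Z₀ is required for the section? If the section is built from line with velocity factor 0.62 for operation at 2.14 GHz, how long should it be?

Z_qwt = √(Z_0·R_L) = √(300 × 573) = √171900
λ = 0.62·c/f = 0.0869 m, so l = λ/4 = 0.0217 m

Z_qwt ≈ 415 Ω; length ≈ 2.17 cm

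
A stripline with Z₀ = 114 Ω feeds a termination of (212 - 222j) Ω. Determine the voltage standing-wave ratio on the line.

VSWR ≈ 4.2

Γ = (Z_L − Z_0)/(Z_L + Z_0) = (98 − j222)/(326 − j222)
|Γ| = 243/394 = 0.615
VSWR = (1 + |Γ|)/(1 − |Γ|) = 1.62/0.385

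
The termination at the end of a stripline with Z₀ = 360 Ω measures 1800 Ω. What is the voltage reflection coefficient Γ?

Γ = 0.667

Γ = (Z_L − Z_0)/(Z_L + Z_0) = (1800 − 360)/(1800 + 360) = 1440/2160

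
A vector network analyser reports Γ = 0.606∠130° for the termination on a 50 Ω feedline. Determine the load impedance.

Z_L = Z_0·(1 + Γ)/(1 − Γ) = 50·(0.61 + j0.464)/(1.39 − j0.464)

Z_L ≈ 14.7 + j21.6 Ω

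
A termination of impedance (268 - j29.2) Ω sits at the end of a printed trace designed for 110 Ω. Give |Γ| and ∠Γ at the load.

Γ ≈ 0.424 ∠ -6.05°

Γ = (Z_L − Z_0)/(Z_L + Z_0) = (158 − j29.2)/(378 − j29.2)
|Γ| = 161/379 = 0.424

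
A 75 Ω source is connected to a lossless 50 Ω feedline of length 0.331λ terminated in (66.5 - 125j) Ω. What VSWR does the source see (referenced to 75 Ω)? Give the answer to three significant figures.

VSWR ≈ 7.03

βl = 2π × 0.331 = 119°
tan(βl) = -1.79
Z_in = Z_0·(Z_L + jZ_0·tanβl)/(Z_0 + jZ_L·tanβl) = 15.7 + j50.9 Ω
Γ_s = (Z_in − Z_s)/(Z_in + Z_s) = (-59.3 + j50.9)/(90.7 + j50.9), |Γ_s| = 0.751
VSWR = (1 + |Γ_s|)/(1 − |Γ_s|)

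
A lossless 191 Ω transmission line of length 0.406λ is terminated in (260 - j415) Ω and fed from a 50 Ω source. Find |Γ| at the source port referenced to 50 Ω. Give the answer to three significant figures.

βl = 2π × 0.406 = 146°
tan(βl) = -0.67
Z_in = Z_0·(Z_L + jZ_0·tanβl)/(Z_0 + jZ_L·tanβl) = 362 + j466 Ω
Γ_s = (Z_in − Z_s)/(Z_in + Z_s) = (312 + j466)/(412 + j466), |Γ_s| = 0.902

|Γ| ≈ 0.902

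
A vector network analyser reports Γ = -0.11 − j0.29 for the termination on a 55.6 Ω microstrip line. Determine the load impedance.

Z_L = Z_0·(1 + Γ)/(1 − Γ) = 55.6·(0.89 − j0.29)/(1.11 + j0.29)

Z_L ≈ 38.2 − j24.5 Ω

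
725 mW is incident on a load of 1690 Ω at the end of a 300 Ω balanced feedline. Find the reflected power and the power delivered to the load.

P_reflected ≈ 354 mW; P_delivered ≈ 371 mW

Γ = (1690 − 300)/(1690 + 300) = 0.698
|Γ|² = 0.488
P_refl = |Γ|²·P_inc = 354 mW, P_del = (1 − |Γ|²)·P_inc = 371 mW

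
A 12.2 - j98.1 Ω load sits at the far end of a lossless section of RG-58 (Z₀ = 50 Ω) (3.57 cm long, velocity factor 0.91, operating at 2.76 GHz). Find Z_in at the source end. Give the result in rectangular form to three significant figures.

Z_in ≈ 15.7 + j114 Ω

λ = v/f = 0.91·c / 2.76 GHz = 0.0989 m
βl = 2π·l/λ = 2π × 0.361 = 130°
tan(βl) = tan(130°) = -1.19
Z_in = Z_0·(Z_L + jZ_0·tanβl)/(Z_0 + jZ_L·tanβl)
     = 50·(12.2 − j158)/(-67.2 − j14.6)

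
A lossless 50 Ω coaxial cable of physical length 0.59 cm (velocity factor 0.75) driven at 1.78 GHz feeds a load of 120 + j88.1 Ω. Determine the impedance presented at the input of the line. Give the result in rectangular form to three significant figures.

λ = v/f = 0.75·c / 1.78 GHz = 0.126 m
βl = 2π·l/λ = 2π × 0.0467 = 16.8°
tan(βl) = tan(16.8°) = 0.302
Z_in = Z_0·(Z_L + jZ_0·tanβl)/(Z_0 + jZ_L·tanβl)
     = 50·(120 + j103)/(23.4 + j36.2)

Z_in ≈ 176 − j52 Ω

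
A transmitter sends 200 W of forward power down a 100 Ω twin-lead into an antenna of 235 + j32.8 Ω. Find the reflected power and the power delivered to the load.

P_reflected ≈ 34.1 W; P_delivered ≈ 166 W

|Γ| = |(135 + j32.8)/(335 + j32.8)| = 0.413
|Γ|² = 0.17
P_refl = |Γ|²·P_inc = 34.1 W, P_del = (1 − |Γ|²)·P_inc = 166 W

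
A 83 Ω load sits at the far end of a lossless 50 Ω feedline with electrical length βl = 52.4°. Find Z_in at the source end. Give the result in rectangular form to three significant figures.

tan(βl) = tan(52.4°) = 1.3
Z_in = Z_0·(Z_L + jZ_0·tanβl)/(Z_0 + jZ_L·tanβl)
     = 50·(83 + j64.9)/(50 + j108)

Z_in ≈ 39.5 − j20.2 Ω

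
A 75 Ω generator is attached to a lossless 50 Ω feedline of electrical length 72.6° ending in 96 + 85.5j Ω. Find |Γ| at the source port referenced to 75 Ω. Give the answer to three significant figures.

|Γ| ≈ 0.646

tan(βl) = 3.19
Z_in = Z_0·(Z_L + jZ_0·tanβl)/(Z_0 + jZ_L·tanβl) = 18.7 − j29.3 Ω
Γ_s = (Z_in − Z_s)/(Z_in + Z_s) = (-56.3 − j29.3)/(93.7 − j29.3), |Γ_s| = 0.646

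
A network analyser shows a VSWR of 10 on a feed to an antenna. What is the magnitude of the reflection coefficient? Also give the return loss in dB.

|Γ| = (S − 1)/(S + 1) = (10 − 1)/(10 + 1) = 9/11
RL = −20·log₁₀|Γ| = −20·log₁₀(0.818)

|Γ| ≈ 0.818; return loss ≈ 1.74 dB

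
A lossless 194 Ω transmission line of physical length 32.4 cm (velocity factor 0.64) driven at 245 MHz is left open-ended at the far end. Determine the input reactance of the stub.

λ = v/f = 0.64·c / 245 MHz = 0.784 m
βl = 2π·l/λ = 2π × 0.413 = 149°
tan(βl) = -0.605
For an open-ended stub, Z_in = −jZ_0·cot(βl) = −jZ_0/tan(βl)

X_in ≈ 321 Ω (inductive)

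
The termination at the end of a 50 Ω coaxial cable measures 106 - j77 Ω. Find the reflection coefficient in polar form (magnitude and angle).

Γ = (Z_L − Z_0)/(Z_L + Z_0) = (56 − j77)/(156 − j77)
|Γ| = 95.2/174 = 0.547

Γ ≈ 0.547 ∠ -27.7°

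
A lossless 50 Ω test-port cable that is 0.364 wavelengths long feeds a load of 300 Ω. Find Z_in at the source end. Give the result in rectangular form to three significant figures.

Z_in ≈ 14.3 + j41.4 Ω

βl = 2π × 0.364 = 131°
tan(βl) = tan(131°) = -1.15
Z_in = Z_0·(Z_L + jZ_0·tanβl)/(Z_0 + jZ_L·tanβl)
     = 50·(300 − j57.4)/(50 − j345)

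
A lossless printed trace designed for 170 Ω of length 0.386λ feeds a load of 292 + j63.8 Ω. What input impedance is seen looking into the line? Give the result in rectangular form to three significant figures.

Z_in ≈ 128 + j81.3 Ω

βl = 2π × 0.386 = 139°
tan(βl) = tan(139°) = -0.871
Z_in = Z_0·(Z_L + jZ_0·tanβl)/(Z_0 + jZ_L·tanβl)
     = 170·(292 − j84.2)/(226 − j254)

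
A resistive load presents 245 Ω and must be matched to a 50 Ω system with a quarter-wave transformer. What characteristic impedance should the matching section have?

Z_qwt = √(Z_0·R_L) = √(50 × 245) = √12250

Z_qwt ≈ 111 Ω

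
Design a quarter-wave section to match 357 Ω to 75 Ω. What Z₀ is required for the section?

Z_qwt ≈ 164 Ω

Z_qwt = √(Z_0·R_L) = √(75 × 357) = √26780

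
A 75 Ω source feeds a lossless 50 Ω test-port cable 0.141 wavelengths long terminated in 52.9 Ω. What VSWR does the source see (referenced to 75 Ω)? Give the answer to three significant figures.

βl = 2π × 0.141 = 50.8°
tan(βl) = 1.22
Z_in = Z_0·(Z_L + jZ_0·tanβl)/(Z_0 + jZ_L·tanβl) = 49.4 − j2.73 Ω
Γ_s = (Z_in − Z_s)/(Z_in + Z_s) = (-25.6 − j2.73)/(124 − j2.73), |Γ_s| = 0.207
VSWR = (1 + |Γ_s|)/(1 − |Γ_s|)

VSWR ≈ 1.52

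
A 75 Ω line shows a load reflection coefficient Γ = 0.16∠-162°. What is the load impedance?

Z_L = Z_0·(1 + Γ)/(1 − Γ) = 75·(0.848 − j0.0494)/(1.15 + j0.0494)

Z_L ≈ 54.9 − j5.58 Ω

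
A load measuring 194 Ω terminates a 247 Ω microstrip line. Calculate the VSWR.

VSWR ≈ 1.27

Γ = (194 − 247)/(194 + 247) = -0.12
VSWR = (1 + 0.12)/(1 − 0.12)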